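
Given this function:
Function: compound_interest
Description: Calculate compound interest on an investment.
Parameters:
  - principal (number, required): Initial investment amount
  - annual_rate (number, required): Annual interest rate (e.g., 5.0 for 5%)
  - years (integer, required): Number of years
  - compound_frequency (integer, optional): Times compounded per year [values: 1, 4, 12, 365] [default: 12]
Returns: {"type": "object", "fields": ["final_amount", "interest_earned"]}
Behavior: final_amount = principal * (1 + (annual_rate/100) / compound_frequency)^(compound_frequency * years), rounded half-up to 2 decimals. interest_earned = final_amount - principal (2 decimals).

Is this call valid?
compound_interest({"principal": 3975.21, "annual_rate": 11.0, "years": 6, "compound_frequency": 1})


Checking all required parameters present and types match... All valid.
Valid


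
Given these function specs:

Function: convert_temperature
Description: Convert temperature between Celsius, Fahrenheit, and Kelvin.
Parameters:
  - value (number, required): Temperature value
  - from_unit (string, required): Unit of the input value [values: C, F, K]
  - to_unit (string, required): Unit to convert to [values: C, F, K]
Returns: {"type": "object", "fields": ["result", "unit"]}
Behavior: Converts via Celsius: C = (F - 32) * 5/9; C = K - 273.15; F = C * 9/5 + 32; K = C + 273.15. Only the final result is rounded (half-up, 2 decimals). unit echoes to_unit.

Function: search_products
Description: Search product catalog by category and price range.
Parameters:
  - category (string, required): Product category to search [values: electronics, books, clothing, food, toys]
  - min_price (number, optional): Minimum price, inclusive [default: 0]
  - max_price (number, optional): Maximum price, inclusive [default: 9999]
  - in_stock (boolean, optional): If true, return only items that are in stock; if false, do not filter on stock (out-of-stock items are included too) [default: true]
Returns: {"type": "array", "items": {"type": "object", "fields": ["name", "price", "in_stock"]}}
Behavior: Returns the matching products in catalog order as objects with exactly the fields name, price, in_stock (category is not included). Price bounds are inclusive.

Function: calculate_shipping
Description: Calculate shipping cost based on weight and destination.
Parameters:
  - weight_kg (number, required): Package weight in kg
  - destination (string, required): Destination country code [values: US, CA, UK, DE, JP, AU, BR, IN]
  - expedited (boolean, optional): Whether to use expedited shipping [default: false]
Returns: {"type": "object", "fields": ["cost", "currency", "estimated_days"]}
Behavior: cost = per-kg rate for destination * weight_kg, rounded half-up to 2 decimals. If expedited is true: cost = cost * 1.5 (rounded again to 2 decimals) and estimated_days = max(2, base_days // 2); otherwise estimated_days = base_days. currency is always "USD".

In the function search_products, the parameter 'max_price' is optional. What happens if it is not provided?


The search_products spec declares:
  - max_price (number, optional): Maximum price, inclusive [default: 9999]
It defaults to 9999


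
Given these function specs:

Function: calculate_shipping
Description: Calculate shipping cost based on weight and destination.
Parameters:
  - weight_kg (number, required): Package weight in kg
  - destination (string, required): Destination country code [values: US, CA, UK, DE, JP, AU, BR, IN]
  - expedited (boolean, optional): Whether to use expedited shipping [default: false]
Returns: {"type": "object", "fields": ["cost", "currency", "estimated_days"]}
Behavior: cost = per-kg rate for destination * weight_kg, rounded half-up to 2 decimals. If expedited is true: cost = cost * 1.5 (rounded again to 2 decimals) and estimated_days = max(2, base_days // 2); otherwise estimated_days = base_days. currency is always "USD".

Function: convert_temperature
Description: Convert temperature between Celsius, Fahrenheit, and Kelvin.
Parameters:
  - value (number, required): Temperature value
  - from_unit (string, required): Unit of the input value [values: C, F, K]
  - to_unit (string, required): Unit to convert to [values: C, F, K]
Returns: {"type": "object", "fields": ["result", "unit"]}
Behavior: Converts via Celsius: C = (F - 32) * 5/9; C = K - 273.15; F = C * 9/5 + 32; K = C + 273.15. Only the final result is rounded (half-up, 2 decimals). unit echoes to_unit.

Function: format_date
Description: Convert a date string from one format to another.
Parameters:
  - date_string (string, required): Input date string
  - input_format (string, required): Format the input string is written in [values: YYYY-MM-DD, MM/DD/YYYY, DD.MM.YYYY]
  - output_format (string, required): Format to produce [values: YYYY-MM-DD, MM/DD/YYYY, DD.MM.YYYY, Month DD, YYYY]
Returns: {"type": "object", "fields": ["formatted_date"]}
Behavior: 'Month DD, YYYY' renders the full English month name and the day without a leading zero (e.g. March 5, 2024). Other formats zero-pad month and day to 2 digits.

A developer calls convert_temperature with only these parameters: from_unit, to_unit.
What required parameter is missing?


Required parameters: value, from_unit, to_unit
Provided: from_unit, to_unit
Missing: value
value


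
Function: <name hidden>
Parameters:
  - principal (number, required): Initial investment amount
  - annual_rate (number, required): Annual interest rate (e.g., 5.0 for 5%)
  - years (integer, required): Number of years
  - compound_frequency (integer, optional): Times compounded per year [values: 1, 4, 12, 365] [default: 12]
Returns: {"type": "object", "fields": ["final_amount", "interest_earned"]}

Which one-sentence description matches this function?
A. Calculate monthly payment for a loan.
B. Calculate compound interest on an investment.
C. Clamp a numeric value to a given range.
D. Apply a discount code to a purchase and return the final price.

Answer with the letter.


Parameters principal, annual_rate, years, compound_frequency and return ["final_amount", "interest_earned"] fit: Calculate compound interest on an investment.
B


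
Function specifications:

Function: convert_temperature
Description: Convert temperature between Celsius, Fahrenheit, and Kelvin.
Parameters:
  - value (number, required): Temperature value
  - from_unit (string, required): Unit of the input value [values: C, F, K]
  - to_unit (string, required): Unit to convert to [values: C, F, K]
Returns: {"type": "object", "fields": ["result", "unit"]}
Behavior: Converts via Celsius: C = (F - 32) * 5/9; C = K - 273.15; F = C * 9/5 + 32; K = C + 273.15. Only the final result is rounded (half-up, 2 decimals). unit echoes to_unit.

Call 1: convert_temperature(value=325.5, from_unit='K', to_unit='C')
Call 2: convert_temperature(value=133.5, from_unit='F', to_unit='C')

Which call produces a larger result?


Call 1:
  To C: 325.5 - 273.15 = 52.35
  Target is C: 52.35
  Round to 2 decimals: 52.35
  -> 52.35 C
Call 2:
  To C: (133.5 - 32) * 5/9 = 56.388889
  Target is C: 56.388889
  Round to 2 decimals: 56.39
  -> 56.39 C
Call 2 (56.39 C)


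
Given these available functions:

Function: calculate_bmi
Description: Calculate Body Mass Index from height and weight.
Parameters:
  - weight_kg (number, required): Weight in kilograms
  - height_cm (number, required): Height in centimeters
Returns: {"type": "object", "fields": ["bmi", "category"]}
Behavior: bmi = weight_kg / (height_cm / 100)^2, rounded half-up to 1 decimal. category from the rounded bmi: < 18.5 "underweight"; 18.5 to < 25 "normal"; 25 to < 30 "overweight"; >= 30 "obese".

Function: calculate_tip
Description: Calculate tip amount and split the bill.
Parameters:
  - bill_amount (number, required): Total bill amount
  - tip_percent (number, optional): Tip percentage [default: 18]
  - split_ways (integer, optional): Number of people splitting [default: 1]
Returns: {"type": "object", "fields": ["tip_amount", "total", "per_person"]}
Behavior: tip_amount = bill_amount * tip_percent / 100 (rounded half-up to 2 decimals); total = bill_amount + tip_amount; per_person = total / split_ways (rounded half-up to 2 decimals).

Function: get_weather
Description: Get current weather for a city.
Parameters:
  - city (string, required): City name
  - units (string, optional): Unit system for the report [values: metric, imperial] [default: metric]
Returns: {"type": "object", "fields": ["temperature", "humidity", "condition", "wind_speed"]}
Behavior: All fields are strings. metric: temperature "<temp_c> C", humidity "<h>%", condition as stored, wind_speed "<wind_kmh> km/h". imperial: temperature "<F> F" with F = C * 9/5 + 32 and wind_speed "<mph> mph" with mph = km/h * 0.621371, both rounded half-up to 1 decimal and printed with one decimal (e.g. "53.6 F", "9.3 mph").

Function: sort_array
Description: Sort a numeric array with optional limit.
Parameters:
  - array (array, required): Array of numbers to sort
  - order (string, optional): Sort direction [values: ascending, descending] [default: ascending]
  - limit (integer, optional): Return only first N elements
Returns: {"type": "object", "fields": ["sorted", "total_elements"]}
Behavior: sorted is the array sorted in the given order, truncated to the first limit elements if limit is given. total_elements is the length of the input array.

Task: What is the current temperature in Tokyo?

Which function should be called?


The task needs a function whose description is: Get current weather for a city.
get_weather


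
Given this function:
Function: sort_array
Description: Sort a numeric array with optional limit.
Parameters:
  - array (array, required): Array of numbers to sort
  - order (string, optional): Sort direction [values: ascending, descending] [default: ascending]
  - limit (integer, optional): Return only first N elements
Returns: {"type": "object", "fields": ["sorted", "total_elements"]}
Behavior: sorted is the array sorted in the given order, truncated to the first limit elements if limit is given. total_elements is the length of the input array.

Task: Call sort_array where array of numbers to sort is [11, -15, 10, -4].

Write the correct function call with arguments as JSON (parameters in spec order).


Mapping each described value to its parameter name:
  'Array of numbers to sort' -> array = [11, -15, 10, -4]
sort_array({"array": [11, -15, 10, -4]})


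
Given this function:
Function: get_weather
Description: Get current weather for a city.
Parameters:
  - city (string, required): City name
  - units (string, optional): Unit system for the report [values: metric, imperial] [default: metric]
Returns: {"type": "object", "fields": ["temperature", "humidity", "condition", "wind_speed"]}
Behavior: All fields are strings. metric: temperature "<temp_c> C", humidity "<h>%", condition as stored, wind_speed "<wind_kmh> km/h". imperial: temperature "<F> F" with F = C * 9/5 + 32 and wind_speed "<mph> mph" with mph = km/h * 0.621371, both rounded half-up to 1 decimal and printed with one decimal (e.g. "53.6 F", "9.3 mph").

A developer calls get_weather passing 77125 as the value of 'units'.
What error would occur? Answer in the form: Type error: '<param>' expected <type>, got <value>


Spec: 'units' is declared as string; 77125 is an integer.
Type error: 'units' expected string, got 77125


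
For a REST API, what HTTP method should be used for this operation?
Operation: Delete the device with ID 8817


GET = read, POST = create, PUT = update/replace, DELETE = remove
This operation is a removal.
DELETE


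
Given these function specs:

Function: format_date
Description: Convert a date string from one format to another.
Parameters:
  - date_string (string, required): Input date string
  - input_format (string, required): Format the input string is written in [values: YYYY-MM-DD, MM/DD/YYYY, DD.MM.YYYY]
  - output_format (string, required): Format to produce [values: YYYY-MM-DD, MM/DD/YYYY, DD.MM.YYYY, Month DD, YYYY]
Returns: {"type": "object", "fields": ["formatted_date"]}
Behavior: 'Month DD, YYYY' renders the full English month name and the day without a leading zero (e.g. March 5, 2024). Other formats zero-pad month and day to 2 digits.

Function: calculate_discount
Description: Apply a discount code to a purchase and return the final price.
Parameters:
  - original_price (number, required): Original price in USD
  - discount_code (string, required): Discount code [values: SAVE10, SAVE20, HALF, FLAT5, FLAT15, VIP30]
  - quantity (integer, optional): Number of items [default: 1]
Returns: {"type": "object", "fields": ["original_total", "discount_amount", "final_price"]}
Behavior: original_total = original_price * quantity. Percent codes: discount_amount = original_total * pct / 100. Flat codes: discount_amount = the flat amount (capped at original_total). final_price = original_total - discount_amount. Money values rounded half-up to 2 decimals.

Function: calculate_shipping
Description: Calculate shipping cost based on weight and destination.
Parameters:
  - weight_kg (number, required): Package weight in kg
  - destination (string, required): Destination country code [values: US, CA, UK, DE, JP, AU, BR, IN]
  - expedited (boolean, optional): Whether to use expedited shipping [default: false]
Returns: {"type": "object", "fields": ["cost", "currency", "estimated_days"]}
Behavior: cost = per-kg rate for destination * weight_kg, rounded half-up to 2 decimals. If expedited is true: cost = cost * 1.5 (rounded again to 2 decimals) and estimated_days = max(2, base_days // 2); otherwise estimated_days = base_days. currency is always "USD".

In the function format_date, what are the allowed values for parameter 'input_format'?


The format_date spec declares:
  - input_format (string, required): Format the input string is written in [values: YYYY-MM-DD, MM/DD/YYYY, DD.MM.YYYY]
Allowed values:
YYYY-MM-DD, MM/DD/YYYY, DD.MM.YYYY


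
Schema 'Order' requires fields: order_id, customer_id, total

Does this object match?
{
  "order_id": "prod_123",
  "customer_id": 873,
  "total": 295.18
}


Checking required fields... All present.
Valid - all required fields present


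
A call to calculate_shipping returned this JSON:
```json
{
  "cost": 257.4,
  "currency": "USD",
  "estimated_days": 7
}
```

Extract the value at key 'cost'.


257.4


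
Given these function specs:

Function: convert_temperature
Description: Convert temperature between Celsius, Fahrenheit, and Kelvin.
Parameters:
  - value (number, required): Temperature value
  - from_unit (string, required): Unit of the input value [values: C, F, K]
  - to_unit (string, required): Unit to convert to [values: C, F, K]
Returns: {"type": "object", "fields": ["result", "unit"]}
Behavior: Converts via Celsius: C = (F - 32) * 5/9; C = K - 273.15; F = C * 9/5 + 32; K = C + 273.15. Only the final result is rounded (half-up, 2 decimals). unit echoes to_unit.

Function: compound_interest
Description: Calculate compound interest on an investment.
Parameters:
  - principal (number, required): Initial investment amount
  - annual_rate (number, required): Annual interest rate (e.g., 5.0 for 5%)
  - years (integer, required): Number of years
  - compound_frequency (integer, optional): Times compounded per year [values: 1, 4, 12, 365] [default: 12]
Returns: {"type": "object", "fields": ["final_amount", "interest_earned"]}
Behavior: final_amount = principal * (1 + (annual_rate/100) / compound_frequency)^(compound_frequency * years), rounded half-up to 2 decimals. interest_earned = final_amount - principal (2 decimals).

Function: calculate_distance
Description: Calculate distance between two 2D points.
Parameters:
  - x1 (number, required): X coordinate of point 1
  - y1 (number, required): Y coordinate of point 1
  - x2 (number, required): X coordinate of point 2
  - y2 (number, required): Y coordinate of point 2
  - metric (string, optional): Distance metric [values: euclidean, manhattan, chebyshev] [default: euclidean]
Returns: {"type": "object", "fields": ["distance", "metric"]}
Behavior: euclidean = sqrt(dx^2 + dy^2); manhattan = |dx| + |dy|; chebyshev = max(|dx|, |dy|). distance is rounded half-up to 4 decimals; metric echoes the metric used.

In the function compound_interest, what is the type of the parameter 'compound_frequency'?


The compound_interest spec declares:
  - compound_frequency (integer, optional): Times compounded per year [values: 1, 4, 12, 365] [default: 12]
Type:
integer


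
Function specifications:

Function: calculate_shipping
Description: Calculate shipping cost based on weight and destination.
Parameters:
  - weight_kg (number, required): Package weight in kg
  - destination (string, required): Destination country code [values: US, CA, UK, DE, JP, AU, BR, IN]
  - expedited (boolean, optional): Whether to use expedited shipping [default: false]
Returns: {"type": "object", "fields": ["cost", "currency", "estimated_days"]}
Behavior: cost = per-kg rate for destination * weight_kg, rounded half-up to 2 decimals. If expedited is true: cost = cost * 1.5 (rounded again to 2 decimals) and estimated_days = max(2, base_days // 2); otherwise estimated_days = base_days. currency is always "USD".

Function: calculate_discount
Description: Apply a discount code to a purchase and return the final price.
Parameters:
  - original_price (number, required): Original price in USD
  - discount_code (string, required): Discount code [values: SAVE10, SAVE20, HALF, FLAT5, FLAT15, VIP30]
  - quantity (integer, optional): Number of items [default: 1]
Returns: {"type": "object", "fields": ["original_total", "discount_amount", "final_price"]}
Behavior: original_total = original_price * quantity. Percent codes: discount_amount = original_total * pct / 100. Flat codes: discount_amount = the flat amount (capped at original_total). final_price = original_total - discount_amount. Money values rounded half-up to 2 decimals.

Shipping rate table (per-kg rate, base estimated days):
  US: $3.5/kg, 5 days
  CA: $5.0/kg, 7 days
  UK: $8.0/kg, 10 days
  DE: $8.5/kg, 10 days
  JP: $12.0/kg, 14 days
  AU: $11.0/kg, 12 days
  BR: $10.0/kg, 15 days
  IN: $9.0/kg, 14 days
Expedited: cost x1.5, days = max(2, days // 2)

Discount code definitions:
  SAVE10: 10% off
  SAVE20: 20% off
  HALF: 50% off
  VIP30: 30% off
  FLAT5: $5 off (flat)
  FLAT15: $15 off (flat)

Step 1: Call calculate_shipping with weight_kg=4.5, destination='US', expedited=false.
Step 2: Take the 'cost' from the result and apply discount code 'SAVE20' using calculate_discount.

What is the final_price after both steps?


Step 1: calculate_shipping(weight_kg=4.5, destination=US, expedited=false)
  Rate for US: $3.5/kg, base 5 days
  cost = 3.5 * 4.5 = 15.75 -> 15.75
  expedited not set/false: estimated_days = 5
  -> cost = 15.75 USD
Step 2: calculate_discount(original_price=15.75, discount_code=SAVE20, quantity=1)
  original_total = 15.75 * 1 = 15.75
  SAVE20 = 20% off: discount_amount = 15.75 * 20/100 = 3.15 -> 3.15
  final_price = 15.75 - 3.15 = 12.60
  -> final_price = 12.60
$12.60


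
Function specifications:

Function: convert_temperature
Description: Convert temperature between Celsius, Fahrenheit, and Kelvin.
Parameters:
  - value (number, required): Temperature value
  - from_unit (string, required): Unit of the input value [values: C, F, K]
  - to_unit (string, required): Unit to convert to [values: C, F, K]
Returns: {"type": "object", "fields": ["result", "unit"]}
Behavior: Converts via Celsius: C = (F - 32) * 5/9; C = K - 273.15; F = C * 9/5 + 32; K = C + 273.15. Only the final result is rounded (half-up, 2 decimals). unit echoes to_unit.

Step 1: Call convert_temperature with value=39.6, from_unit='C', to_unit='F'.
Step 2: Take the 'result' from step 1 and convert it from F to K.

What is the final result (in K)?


Step 1: convert_temperature(value=39.6, from_unit=C, to_unit=F)
  Input already in C: 39.6
  To F: 39.6 * 9/5 + 32 = 103.28
  Round to 2 decimals: 103.28
  -> result = 103.28 F
Step 2: convert_temperature(value=103.28, from_unit=F, to_unit=K)
  To C: (103.28 - 32) * 5/9 = 39.6
  To K: 39.6 + 273.15 = 312.75
  Round to 2 decimals: 312.75
  -> result = 312.75 K
312.75 K


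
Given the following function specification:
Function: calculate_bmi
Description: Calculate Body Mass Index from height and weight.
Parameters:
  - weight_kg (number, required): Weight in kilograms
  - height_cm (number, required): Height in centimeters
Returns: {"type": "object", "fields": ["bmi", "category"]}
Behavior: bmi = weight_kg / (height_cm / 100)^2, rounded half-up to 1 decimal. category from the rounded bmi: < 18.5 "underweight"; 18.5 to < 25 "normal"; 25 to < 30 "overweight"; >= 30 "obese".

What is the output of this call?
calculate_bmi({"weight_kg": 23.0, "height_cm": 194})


height_m = 194 / 100 = 1.94
bmi = 23.0 / 1.94^2 = 23.0 / 3.7636 = 6.11117 -> 6.1
6.1 < 18.5 -> underweight
Output:
{"bmi": 6.1, "category": "underweight"}


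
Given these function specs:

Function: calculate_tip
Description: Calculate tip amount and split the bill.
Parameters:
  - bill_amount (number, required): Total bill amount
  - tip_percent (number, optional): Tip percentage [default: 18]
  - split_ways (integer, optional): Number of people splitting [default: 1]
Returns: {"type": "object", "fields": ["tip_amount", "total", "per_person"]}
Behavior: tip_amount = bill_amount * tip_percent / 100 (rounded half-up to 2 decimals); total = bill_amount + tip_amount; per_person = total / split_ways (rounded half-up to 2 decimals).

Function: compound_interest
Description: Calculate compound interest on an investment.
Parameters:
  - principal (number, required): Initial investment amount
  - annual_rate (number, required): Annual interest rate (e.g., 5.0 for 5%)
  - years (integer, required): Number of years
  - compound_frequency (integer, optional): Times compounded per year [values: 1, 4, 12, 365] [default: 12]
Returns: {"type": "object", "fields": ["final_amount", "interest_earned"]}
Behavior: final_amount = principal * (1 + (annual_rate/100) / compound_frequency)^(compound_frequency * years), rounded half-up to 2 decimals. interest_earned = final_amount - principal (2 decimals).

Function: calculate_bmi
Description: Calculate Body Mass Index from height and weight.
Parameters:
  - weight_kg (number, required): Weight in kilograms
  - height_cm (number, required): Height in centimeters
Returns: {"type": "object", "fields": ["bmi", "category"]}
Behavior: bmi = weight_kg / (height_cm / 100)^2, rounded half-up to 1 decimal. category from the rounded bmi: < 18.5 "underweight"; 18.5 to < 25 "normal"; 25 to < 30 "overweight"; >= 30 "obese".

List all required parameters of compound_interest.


Parameters of compound_interest and their required/optional flag:
  principal: required
  annual_rate: required
  years: required
  compound_frequency: optional
annual_rate, principal, years


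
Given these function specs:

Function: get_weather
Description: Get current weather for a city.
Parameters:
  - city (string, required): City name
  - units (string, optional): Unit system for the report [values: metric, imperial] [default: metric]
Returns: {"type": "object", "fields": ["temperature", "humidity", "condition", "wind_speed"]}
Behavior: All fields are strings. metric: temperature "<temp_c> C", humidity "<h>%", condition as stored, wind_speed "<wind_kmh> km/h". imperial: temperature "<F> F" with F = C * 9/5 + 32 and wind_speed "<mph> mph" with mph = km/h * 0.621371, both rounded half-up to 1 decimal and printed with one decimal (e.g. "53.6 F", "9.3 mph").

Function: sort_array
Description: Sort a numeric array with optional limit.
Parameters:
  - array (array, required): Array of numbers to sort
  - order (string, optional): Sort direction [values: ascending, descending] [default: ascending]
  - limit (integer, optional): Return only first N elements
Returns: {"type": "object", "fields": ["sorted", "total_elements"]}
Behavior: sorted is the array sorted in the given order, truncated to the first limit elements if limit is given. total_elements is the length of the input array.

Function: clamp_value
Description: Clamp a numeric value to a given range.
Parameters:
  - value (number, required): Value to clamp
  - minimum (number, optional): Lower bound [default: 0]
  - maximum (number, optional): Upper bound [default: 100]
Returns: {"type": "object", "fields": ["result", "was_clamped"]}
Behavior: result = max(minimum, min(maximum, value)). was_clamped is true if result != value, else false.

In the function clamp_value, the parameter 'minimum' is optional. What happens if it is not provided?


The clamp_value spec declares:
  - minimum (number, optional): Lower bound [default: 0]
It defaults to 0


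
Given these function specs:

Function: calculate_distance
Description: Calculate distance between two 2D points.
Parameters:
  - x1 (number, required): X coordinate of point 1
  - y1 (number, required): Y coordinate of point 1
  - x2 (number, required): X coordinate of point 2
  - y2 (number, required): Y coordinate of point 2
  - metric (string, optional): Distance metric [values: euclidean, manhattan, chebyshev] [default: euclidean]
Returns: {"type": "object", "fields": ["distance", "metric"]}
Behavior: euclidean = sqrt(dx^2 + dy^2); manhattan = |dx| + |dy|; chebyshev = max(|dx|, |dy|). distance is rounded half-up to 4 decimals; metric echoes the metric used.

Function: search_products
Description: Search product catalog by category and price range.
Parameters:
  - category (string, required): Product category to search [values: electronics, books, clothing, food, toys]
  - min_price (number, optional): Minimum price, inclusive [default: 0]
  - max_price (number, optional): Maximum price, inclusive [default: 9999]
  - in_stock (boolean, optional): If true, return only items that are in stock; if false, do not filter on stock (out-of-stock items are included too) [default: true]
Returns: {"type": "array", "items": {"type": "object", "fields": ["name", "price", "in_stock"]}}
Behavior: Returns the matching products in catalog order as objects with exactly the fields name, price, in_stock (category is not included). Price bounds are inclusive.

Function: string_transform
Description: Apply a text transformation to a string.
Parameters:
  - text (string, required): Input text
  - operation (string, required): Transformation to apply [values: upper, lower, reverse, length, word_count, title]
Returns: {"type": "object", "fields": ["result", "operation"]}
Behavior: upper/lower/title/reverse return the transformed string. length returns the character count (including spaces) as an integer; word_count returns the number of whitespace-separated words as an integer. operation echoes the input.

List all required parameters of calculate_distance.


Parameters of calculate_distance and their required/optional flag:
  x1: required
  y1: required
  x2: required
  y2: required
  metric: optional
x1, x2, y1, y2


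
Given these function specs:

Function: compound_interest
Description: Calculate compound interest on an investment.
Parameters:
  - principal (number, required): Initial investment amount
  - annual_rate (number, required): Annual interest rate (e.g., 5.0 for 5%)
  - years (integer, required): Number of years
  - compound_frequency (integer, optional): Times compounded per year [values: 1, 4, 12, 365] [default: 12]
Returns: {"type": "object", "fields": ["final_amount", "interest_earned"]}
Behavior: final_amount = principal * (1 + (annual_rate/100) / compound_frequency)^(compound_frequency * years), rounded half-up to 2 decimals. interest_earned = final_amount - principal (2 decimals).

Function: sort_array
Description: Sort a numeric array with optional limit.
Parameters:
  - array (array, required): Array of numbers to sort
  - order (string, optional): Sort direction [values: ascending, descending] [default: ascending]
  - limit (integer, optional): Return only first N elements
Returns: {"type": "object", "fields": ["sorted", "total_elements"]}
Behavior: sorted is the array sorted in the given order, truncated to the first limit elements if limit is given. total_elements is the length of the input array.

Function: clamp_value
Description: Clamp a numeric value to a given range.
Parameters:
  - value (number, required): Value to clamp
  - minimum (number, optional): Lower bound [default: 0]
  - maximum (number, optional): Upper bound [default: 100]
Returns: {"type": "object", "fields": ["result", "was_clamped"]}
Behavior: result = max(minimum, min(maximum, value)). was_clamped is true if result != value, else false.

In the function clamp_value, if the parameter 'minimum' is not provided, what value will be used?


The clamp_value spec declares:
  - minimum (number, optional): Lower bound [default: 0]
Default:
0


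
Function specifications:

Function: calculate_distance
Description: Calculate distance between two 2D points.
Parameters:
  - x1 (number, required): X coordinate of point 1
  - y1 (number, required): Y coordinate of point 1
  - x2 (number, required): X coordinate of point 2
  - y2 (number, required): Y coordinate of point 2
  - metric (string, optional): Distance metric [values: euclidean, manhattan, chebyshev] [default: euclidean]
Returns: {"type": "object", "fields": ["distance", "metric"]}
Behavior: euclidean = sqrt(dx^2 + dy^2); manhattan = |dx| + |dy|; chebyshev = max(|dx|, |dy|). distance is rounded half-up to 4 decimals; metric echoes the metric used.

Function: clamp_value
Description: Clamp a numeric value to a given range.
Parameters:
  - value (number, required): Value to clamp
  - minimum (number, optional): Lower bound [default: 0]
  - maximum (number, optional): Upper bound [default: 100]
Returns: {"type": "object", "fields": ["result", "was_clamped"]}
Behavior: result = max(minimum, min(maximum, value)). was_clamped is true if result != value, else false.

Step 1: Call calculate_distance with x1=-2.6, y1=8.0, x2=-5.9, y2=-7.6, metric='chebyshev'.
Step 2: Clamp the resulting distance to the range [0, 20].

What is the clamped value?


Step 1: calculate_distance (chebyshev)
  |dx| = |-5.9 - -2.6| = 3.3; |dy| = |-7.6 - 8| = 15.6
  chebyshev: max(3.3, 15.6) = 15.6
  Round to 4 decimals: 15.6
  -> distance = 15.6
Step 2: clamp_value(value=15.6, minimum=0, maximum=20)
  result = max(0, min(20, 15.6)) = max(0, 15.6) = 15.6
  was_clamped = (15.6 != 15.6) = false
  -> result = 15.6
15.6


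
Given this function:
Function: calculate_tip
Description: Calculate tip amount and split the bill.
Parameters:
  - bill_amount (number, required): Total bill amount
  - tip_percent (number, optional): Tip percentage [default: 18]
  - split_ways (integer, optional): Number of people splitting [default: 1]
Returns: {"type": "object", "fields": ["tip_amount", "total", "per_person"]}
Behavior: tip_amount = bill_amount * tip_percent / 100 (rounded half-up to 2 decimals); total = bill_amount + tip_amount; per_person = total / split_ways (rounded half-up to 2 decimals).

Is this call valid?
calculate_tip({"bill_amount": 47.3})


Checking all required parameters present and types match... All valid.
Valid


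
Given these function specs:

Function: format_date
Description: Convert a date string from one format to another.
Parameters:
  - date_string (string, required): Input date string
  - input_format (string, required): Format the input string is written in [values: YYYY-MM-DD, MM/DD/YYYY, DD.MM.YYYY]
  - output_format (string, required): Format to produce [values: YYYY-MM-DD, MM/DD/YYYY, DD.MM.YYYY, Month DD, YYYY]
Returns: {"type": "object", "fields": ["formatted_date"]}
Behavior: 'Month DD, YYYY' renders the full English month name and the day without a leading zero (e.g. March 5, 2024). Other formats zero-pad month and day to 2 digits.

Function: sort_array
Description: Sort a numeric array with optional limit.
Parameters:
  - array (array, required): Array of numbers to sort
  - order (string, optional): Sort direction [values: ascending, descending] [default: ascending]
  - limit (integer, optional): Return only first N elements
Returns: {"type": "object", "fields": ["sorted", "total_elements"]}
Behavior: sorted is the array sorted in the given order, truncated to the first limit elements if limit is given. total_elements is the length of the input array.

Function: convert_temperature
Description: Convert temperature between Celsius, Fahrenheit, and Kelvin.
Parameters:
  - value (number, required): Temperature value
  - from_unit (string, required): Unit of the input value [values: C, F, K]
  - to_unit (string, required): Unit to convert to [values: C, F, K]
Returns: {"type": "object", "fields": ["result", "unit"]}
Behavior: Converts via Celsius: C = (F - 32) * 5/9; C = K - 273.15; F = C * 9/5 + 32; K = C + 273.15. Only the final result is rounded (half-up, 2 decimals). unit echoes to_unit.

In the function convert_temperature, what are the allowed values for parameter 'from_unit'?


The convert_temperature spec declares:
  - from_unit (string, required): Unit of the input value [values: C, F, K]
Allowed values:
C, F, K


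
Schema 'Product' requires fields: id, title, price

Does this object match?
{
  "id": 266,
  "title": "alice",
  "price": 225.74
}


Checking required fields... All present.
Valid - all required fields present


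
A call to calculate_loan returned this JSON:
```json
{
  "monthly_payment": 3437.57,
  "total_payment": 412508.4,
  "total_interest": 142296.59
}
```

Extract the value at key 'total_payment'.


412508.4


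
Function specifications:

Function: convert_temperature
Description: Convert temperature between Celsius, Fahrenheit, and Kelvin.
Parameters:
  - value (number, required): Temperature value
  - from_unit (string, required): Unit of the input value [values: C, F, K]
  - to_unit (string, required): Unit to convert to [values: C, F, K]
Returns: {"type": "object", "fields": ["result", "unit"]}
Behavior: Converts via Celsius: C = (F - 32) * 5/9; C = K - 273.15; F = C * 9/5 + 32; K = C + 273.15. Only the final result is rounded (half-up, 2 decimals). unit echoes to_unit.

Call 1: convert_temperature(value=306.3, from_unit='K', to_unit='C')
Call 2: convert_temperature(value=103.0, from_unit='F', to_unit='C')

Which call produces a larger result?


Call 1:
  To C: 306.3 - 273.15 = 33.15
  Target is C: 33.15
  Round to 2 decimals: 33.15
  -> 33.15 C
Call 2:
  To C: (103 - 32) * 5/9 = 39.444444
  Target is C: 39.444444
  Round to 2 decimals: 39.44
  -> 39.44 C
Call 2 (39.44 C)


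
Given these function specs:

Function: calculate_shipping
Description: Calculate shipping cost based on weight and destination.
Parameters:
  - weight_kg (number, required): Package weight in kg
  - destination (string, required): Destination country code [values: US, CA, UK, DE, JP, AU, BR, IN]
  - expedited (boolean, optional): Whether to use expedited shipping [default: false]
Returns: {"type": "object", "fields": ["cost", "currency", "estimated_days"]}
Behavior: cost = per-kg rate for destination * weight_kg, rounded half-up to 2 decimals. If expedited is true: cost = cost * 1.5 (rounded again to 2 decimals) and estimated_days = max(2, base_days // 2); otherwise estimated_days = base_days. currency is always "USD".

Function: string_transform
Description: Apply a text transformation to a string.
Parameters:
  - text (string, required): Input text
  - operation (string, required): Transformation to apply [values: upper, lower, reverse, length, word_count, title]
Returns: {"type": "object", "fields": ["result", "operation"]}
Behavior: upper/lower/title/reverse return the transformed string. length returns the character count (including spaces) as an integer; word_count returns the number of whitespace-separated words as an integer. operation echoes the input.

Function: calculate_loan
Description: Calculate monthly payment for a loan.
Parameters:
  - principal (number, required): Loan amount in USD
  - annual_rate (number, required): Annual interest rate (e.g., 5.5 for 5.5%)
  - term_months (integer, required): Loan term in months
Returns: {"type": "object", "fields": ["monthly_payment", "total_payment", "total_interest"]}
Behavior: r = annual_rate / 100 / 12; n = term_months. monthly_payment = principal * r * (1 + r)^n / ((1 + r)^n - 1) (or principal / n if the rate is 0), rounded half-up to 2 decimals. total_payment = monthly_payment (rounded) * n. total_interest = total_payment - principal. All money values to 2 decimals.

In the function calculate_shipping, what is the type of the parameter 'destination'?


The calculate_shipping spec declares:
  - destination (string, required): Destination country code [values: US, CA, UK, DE, JP, AU, BR, IN]
Type:
string


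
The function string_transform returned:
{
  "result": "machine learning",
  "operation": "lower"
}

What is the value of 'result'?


machine learning


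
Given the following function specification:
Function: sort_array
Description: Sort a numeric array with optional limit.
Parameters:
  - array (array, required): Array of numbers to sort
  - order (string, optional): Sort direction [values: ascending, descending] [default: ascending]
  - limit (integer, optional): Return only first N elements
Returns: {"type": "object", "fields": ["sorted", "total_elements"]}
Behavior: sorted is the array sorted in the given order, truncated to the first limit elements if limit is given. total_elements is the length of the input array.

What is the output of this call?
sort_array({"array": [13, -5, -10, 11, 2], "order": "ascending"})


sorted ascending: [-10, -5, 2, 11, 13]
total_elements = len(input) = 5
Output:
{"sorted": [-10, -5, 2, 11, 13], "total_elements": 5}


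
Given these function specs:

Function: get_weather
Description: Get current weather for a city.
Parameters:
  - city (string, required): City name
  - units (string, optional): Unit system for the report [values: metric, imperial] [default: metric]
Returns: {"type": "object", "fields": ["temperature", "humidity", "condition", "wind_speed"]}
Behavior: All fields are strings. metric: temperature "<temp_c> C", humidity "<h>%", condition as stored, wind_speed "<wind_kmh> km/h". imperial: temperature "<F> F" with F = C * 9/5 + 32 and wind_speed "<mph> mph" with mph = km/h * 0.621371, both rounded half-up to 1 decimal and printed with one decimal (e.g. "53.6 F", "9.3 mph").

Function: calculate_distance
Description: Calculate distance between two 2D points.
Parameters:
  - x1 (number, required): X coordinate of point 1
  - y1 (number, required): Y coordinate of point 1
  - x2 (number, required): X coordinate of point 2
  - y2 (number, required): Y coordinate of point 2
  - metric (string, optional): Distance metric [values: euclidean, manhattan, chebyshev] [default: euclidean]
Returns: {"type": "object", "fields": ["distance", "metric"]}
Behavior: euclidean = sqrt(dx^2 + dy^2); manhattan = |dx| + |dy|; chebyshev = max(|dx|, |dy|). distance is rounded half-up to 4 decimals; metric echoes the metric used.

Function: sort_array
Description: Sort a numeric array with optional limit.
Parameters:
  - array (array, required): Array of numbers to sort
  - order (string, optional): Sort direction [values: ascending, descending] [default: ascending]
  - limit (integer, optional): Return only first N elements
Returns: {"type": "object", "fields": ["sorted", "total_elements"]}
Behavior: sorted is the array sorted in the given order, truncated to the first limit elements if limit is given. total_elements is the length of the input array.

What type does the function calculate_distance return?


The calculate_distance spec declares Returns: {"type": "object", "fields": ["distance", "metric"]}
Type:
object


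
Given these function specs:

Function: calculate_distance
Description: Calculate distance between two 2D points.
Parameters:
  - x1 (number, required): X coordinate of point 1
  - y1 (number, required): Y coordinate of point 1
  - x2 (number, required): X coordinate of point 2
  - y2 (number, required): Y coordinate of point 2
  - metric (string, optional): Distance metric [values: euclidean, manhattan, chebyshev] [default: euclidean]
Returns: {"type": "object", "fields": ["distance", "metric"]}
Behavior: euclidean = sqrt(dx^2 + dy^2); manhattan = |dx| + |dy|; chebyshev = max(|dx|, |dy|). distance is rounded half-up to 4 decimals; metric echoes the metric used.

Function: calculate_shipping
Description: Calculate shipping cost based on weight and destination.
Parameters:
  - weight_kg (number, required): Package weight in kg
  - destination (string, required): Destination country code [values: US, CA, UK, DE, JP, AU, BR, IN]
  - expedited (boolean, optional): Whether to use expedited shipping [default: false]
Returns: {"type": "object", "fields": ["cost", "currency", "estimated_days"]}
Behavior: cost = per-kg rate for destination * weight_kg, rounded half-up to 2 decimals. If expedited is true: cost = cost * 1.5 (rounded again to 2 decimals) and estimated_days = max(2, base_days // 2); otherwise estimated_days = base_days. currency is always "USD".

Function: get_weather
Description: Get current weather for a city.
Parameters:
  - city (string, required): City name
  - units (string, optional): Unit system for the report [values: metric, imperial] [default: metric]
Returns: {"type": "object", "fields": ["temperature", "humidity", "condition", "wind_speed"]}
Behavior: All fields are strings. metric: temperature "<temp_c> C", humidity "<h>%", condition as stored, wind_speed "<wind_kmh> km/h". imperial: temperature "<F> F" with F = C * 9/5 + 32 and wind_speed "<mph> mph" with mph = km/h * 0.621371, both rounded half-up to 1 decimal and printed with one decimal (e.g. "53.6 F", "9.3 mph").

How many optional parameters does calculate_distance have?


Parameters of calculate_distance: x1 (required), y1 (required), x2 (required), y2 (required), metric (optional)
Optional count:
1
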